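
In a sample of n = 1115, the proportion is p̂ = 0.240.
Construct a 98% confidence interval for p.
(0.210, 0.270)

Proportion CI:
SE = √(p̂(1-p̂)/n) = √(0.240 · 0.760 / 1115) = 0.01279

z* = 2.326
Margin = z* · SE = 2.326 · 0.01279 = 0.0297

CI: 0.240 ± 0.0297 = (0.210, 0.270)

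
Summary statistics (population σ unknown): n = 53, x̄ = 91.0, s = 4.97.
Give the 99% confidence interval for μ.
(89.17, 92.83)

t-interval (σ unknown):
df = n - 1 = 52
t* = 2.674 for 99% confidence

Margin of error = t* · s/√n = 2.674 · 4.97/√53 = 1.83

CI: (89.17, 92.83)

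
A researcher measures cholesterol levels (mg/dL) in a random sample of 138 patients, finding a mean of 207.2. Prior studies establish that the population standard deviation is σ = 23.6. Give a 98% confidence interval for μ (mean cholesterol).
(202.53, 211.87)

z-interval (σ known):
z* = 2.326 for 98% confidence

Margin of error = z* · σ/√n = 2.326 · 23.6/√138 = 4.67

CI: (207.2 - 4.67, 207.2 + 4.67) = (202.53, 211.87)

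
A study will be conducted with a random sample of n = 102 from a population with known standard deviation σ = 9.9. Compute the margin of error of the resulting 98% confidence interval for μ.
Margin of error = 2.28

Margin of error = z* · σ/√n
= 2.326 · 9.9/√102
= 2.326 · 9.9/10.0995
= 2.28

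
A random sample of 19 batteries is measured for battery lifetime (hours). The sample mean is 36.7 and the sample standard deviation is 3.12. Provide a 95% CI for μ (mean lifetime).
(35.20, 38.20)

t-interval (σ unknown):
df = n - 1 = 18
t* = 2.101 for 95% confidence

Margin of error = t* · s/√n = 2.101 · 3.12/√19 = 1.50

CI: (35.20, 38.20)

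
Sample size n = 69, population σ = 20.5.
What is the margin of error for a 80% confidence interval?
Margin of error = 3.16

Margin of error = z* · σ/√n
= 1.282 · 20.5/√69
= 1.282 · 20.5/8.3066
= 3.16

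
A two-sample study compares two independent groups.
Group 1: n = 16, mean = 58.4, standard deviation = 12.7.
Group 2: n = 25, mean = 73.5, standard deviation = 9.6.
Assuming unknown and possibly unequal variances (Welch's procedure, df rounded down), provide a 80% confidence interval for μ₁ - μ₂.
(-19.98, -10.22)

Difference: x̄₁ - x̄₂ = -15.10
SE = √(s₁²/n₁ + s₂²/n₂) = √(12.7²/16 + 9.6²/25) = 3.7104
df = 25.82 → 25 (Welch–Satterthwaite, rounded down)
t* = 1.316

CI: -15.10 ± 1.316 · 3.7104 = -15.10 ± 4.88 = (-19.98, -10.22)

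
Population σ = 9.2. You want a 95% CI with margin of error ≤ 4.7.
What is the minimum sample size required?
n ≥ 15

For margin E ≤ 4.7:
n ≥ (z* · σ / E)²
n ≥ (1.960 · 9.2 / 4.7)²
n ≥ 14.72

Minimum n = 15 (rounding up)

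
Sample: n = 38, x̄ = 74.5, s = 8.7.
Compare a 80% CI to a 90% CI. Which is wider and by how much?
90% CI is wider by 1.08

df = 37
80% CI: t* = 1.305, (72.66, 76.34), width = 2 · t* · s/√n = 3.68
90% CI: t* = 1.687, (72.12, 76.88), width = 2 · t* · s/√n = 4.76

The 90% CI is wider by 4.76 - 3.68 = 1.08.
Higher confidence requires a wider interval.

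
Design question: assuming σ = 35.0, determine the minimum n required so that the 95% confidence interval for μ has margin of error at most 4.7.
n ≥ 214

For margin E ≤ 4.7:
n ≥ (z* · σ / E)²
n ≥ (1.960 · 35.0 / 4.7)²
n ≥ 213.04

Minimum n = 214 (rounding up)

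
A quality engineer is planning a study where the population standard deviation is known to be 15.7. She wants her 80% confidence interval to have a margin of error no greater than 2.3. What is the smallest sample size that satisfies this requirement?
n ≥ 77

For margin E ≤ 2.3:
n ≥ (z* · σ / E)²
n ≥ (1.282 · 15.7 / 2.3)²
n ≥ 76.58

Minimum n = 77 (rounding up)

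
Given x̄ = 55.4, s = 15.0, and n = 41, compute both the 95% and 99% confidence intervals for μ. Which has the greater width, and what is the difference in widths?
99% CI is wider by 3.20

df = 40
95% CI: t* = 2.021, (50.67, 60.13), width = 2 · t* · s/√n = 9.47
99% CI: t* = 2.704, (49.07, 61.73), width = 2 · t* · s/√n = 12.67

The 99% CI is wider by 12.67 - 9.47 = 3.20.
Higher confidence requires a wider interval.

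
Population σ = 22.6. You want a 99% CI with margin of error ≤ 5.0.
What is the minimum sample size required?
n ≥ 136

For margin E ≤ 5.0:
n ≥ (z* · σ / E)²
n ≥ (2.576 · 22.6 / 5.0)²
n ≥ 135.57

Minimum n = 136 (rounding up)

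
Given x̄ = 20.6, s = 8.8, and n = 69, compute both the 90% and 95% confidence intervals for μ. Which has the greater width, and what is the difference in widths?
95% CI is wider by 0.70

df = 68
90% CI: t* = 1.668, (18.83, 22.37), width = 2 · t* · s/√n = 3.53
95% CI: t* = 1.995, (18.49, 22.71), width = 2 · t* · s/√n = 4.23

The 95% CI is wider by 4.23 - 3.53 = 0.70.
Higher confidence requires a wider interval.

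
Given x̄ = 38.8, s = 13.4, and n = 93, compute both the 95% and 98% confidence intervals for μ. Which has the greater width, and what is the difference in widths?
98% CI is wider by 1.06

df = 92
95% CI: t* = 1.986, (36.04, 41.56), width = 2 · t* · s/√n = 5.52
98% CI: t* = 2.368, (35.51, 42.09), width = 2 · t* · s/√n = 6.58

The 98% CI is wider by 6.58 - 5.52 = 1.06.
Higher confidence requires a wider interval.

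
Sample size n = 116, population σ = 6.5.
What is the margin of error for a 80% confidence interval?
Margin of error = 0.77

Margin of error = z* · σ/√n
= 1.282 · 6.5/√116
= 1.282 · 6.5/10.7703
= 0.77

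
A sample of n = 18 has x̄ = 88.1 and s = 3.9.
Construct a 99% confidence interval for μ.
(85.44, 90.76)

t-interval (σ unknown):
df = n - 1 = 17
t* = 2.898 for 99% confidence

Margin of error = t* · s/√n = 2.898 · 3.9/√18 = 2.66

CI: (85.44, 90.76)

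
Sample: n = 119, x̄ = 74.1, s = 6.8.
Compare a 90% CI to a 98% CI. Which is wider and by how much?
98% CI is wider by 0.87

df = 118
90% CI: t* = 1.658, (73.07, 75.13), width = 2 · t* · s/√n = 2.07
98% CI: t* = 2.358, (72.63, 75.57), width = 2 · t* · s/√n = 2.94

The 98% CI is wider by 2.94 - 2.07 = 0.87.
Higher confidence requires a wider interval.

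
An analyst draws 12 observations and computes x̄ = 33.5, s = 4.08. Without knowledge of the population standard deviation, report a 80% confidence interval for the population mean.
(31.89, 35.11)

t-interval (σ unknown):
df = n - 1 = 11
t* = 1.363 for 80% confidence

Margin of error = t* · s/√n = 1.363 · 4.08/√12 = 1.61

CI: (31.89, 35.11)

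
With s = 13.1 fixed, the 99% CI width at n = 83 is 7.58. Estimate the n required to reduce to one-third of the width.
n ≈ 747

CI width ∝ 1/√n
To reduce width by factor 3, need √n to grow by 3 → need 3² = 9 times as many samples.

Current: n = 83, width = 7.58
New: n = 747, width ≈ 2.48

Width reduced by factor of 7.58/2.48 = 3.06.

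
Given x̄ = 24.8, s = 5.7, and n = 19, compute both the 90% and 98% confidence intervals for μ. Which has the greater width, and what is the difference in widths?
98% CI is wider by 2.14

df = 18
90% CI: t* = 1.734, (22.53, 27.07), width = 2 · t* · s/√n = 4.53
98% CI: t* = 2.552, (21.46, 28.14), width = 2 · t* · s/√n = 6.67

The 98% CI is wider by 6.67 - 4.53 = 2.14.
Higher confidence requires a wider interval.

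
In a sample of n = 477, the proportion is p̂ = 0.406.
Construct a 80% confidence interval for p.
(0.377, 0.435)

Proportion CI:
SE = √(p̂(1-p̂)/n) = √(0.406 · 0.594 / 477) = 0.02249

z* = 1.282
Margin = z* · SE = 1.282 · 0.02249 = 0.0288

CI: 0.406 ± 0.0288 = (0.377, 0.435)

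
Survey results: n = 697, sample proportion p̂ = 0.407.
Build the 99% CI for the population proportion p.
(0.359, 0.455)

Proportion CI:
SE = √(p̂(1-p̂)/n) = √(0.407 · 0.593 / 697) = 0.01861

z* = 2.576
Margin = z* · SE = 2.576 · 0.01861 = 0.0479

CI: 0.407 ± 0.0479 = (0.359, 0.455)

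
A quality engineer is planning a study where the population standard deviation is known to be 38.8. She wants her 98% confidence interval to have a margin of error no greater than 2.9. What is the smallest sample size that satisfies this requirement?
n ≥ 969

For margin E ≤ 2.9:
n ≥ (z* · σ / E)²
n ≥ (2.326 · 38.8 / 2.9)²
n ≥ 968.47

Minimum n = 969 (rounding up)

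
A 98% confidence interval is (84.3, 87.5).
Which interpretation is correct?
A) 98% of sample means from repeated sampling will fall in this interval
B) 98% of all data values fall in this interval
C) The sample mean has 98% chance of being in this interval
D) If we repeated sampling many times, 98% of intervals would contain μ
D

A) Wrong — coverage applies to intervals containing μ, not to future x̄ values.
B) Wrong — a CI is about the parameter μ, not individual data values.
C) Wrong — x̄ is observed and sits in the interval by construction.
D) Correct — this is the frequentist long-run coverage interpretation.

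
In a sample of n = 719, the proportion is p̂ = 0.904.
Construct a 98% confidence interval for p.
(0.878, 0.930)

Proportion CI:
SE = √(p̂(1-p̂)/n) = √(0.904 · 0.096 / 719) = 0.01099

z* = 2.326
Margin = z* · SE = 2.326 · 0.01099 = 0.0256

CI: 0.904 ± 0.0256 = (0.878, 0.930)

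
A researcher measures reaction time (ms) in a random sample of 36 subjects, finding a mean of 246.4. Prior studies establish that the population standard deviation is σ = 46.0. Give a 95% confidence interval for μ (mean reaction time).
(231.37, 261.43)

z-interval (σ known):
z* = 1.960 for 95% confidence

Margin of error = z* · σ/√n = 1.960 · 46.0/√36 = 15.03

CI: (246.4 - 15.03, 246.4 + 15.03) = (231.37, 261.43)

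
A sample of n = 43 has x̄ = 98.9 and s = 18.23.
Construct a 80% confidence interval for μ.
(95.28, 102.52)

t-interval (σ unknown):
df = n - 1 = 42
t* = 1.302 for 80% confidence

Margin of error = t* · s/√n = 1.302 · 18.23/√43 = 3.62

CI: (95.28, 102.52)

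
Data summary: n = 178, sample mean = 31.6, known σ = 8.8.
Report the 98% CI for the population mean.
(30.07, 33.13)

z-interval (σ known):
z* = 2.326 for 98% confidence

Margin of error = z* · σ/√n = 2.326 · 8.8/√178 = 1.53

CI: (31.6 - 1.53, 31.6 + 1.53) = (30.07, 33.13)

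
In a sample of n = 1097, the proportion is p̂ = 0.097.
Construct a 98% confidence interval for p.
(0.076, 0.118)

Proportion CI:
SE = √(p̂(1-p̂)/n) = √(0.097 · 0.903 / 1097) = 0.00894

z* = 2.326
Margin = z* · SE = 2.326 · 0.00894 = 0.0208

CI: 0.097 ± 0.0208 = (0.076, 0.118)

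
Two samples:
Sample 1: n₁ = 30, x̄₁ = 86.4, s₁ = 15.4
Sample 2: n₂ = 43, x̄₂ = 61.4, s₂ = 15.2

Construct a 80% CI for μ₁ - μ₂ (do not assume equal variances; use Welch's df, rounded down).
(20.28, 29.72)

Difference: x̄₁ - x̄₂ = 25.00
SE = √(s₁²/n₁ + s₂²/n₂) = √(15.4²/30 + 15.2²/43) = 3.6439
df = 62.03 → 62 (Welch–Satterthwaite, rounded down)
t* = 1.295

CI: 25.00 ± 1.295 · 3.6439 = 25.00 ± 4.72 = (20.28, 29.72)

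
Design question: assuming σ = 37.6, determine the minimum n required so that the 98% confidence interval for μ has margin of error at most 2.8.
n ≥ 976

For margin E ≤ 2.8:
n ≥ (z* · σ / E)²
n ≥ (2.326 · 37.6 / 2.8)²
n ≥ 975.62

Minimum n = 976 (rounding up)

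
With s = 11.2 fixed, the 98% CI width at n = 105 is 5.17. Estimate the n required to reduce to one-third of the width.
n ≈ 945

CI width ∝ 1/√n
To reduce width by factor 3, need √n to grow by 3 → need 3² = 9 times as many samples.

Current: n = 105, width = 5.17
New: n = 945, width ≈ 1.70

Width reduced by factor of 5.17/1.70 = 3.04.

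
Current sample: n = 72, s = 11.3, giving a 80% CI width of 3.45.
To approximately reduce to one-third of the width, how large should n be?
n ≈ 648

CI width ∝ 1/√n
To reduce width by factor 3, need √n to grow by 3 → need 3² = 9 times as many samples.

Current: n = 72, width = 3.45
New: n = 648, width ≈ 1.14

Width reduced by factor of 3.45/1.14 = 3.03.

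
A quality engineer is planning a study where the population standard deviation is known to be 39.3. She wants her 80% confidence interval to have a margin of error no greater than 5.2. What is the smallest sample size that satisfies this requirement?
n ≥ 94

For margin E ≤ 5.2:
n ≥ (z* · σ / E)²
n ≥ (1.282 · 39.3 / 5.2)²
n ≥ 93.88

Minimum n = 94 (rounding up)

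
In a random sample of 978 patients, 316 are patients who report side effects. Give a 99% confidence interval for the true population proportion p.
(0.285, 0.362)

Proportion CI:
p̂ = 316/978 = 0.32311
SE = √(p̂(1-p̂)/n) = √(0.32311 · 0.67689 / 978) = 0.01495

z* = 2.576
Margin = z* · SE = 2.576 · 0.01495 = 0.0385

CI: 0.32311 ± 0.0385 = (0.285, 0.362)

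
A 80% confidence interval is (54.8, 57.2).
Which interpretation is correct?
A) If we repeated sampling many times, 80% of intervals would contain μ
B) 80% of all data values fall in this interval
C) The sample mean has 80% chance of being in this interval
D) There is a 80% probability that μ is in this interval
A

A) Correct — this is the frequentist long-run coverage interpretation.
B) Wrong — a CI is about the parameter μ, not individual data values.
C) Wrong — x̄ is observed and sits in the interval by construction.
D) Wrong — μ is fixed; the randomness lives in the interval, not in μ.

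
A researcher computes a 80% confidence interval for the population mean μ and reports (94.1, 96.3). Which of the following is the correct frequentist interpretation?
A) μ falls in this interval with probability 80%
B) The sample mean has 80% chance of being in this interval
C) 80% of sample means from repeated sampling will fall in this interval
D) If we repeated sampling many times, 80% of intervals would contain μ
D

A) Wrong — μ is fixed; the randomness lives in the interval, not in μ.
B) Wrong — x̄ is observed and sits in the interval by construction.
C) Wrong — coverage applies to intervals containing μ, not to future x̄ values.
D) Correct — this is the frequentist long-run coverage interpretation.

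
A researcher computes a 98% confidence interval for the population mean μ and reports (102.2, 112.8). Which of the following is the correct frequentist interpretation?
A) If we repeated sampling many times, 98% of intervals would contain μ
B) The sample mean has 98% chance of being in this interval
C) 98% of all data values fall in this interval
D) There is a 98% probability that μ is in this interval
A

A) Correct — this is the frequentist long-run coverage interpretation.
B) Wrong — x̄ is observed and sits in the interval by construction.
C) Wrong — a CI is about the parameter μ, not individual data values.
D) Wrong — μ is fixed; the randomness lives in the interval, not in μ.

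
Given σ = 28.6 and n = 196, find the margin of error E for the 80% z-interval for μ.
Margin of error = 2.62

Margin of error = z* · σ/√n
= 1.282 · 28.6/√196
= 1.282 · 28.6/14.0000
= 2.62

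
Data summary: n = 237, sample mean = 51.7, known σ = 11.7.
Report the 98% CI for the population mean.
(49.93, 53.47)

z-interval (σ known):
z* = 2.326 for 98% confidence

Margin of error = z* · σ/√n = 2.326 · 11.7/√237 = 1.77

CI: (51.7 - 1.77, 51.7 + 1.77) = (49.93, 53.47)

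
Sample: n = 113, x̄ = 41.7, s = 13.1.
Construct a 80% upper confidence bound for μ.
μ ≤ 42.74

Upper bound (one-sided):
t* = 0.845 (one-sided for 80%)
Upper bound = x̄ + t* · s/√n = 41.7 + 0.845 · 13.1/√113 = 42.74

We are 80% confident that μ ≤ 42.74.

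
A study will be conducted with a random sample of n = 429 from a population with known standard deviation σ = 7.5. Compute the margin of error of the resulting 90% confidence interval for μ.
Margin of error = 0.60

Margin of error = z* · σ/√n
= 1.645 · 7.5/√429
= 1.645 · 7.5/20.7123
= 0.60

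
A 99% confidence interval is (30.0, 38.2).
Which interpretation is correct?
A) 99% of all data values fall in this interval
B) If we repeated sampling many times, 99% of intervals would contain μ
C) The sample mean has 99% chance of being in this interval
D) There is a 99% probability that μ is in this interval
B

A) Wrong — a CI is about the parameter μ, not individual data values.
B) Correct — this is the frequentist long-run coverage interpretation.
C) Wrong — x̄ is observed and sits in the interval by construction.
D) Wrong — μ is fixed; the randomness lives in the interval, not in μ.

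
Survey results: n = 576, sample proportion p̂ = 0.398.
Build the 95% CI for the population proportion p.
(0.358, 0.438)

Proportion CI:
SE = √(p̂(1-p̂)/n) = √(0.398 · 0.602 / 576) = 0.02040

z* = 1.960
Margin = z* · SE = 1.960 · 0.02040 = 0.0400

CI: 0.398 ± 0.0400 = (0.358, 0.438)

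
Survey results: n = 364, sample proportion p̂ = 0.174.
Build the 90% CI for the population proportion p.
(0.141, 0.207)

Proportion CI:
SE = √(p̂(1-p̂)/n) = √(0.174 · 0.826 / 364) = 0.01987

z* = 1.645
Margin = z* · SE = 1.645 · 0.01987 = 0.0327

CI: 0.174 ± 0.0327 = (0.141, 0.207)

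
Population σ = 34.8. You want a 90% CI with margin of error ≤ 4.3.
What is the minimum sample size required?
n ≥ 178

For margin E ≤ 4.3:
n ≥ (z* · σ / E)²
n ≥ (1.645 · 34.8 / 4.3)²
n ≥ 177.24

Minimum n = 178 (rounding up)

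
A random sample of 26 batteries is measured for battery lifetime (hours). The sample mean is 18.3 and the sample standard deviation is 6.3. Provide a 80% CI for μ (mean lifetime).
(16.67, 19.93)

t-interval (σ unknown):
df = n - 1 = 25
t* = 1.316 for 80% confidence

Margin of error = t* · s/√n = 1.316 · 6.3/√26 = 1.63

CI: (16.67, 19.93)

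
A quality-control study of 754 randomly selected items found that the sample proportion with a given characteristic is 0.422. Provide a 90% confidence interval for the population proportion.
(0.392, 0.452)

Proportion CI:
SE = √(p̂(1-p̂)/n) = √(0.422 · 0.578 / 754) = 0.01799

z* = 1.645
Margin = z* · SE = 1.645 · 0.01799 = 0.0296

CI: 0.422 ± 0.0296 = (0.392, 0.452)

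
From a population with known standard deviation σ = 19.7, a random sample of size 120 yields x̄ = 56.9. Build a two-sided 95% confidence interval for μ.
(53.38, 60.42)

z-interval (σ known):
z* = 1.960 for 95% confidence

Margin of error = z* · σ/√n = 1.960 · 19.7/√120 = 3.52

CI: (56.9 - 3.52, 56.9 + 3.52) = (53.38, 60.42)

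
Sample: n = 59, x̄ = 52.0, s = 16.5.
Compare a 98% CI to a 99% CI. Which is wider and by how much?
99% CI is wider by 1.16

df = 58
98% CI: t* = 2.392, (46.86, 57.14), width = 2 · t* · s/√n = 10.28
99% CI: t* = 2.663, (46.28, 57.72), width = 2 · t* · s/√n = 11.44

The 99% CI is wider by 11.44 - 10.28 = 1.16.
Higher confidence requires a wider interval.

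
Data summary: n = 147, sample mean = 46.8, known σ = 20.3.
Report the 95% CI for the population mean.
(43.52, 50.08)

z-interval (σ known):
z* = 1.960 for 95% confidence

Margin of error = z* · σ/√n = 1.960 · 20.3/√147 = 3.28

CI: (46.8 - 3.28, 46.8 + 3.28) = (43.52, 50.08)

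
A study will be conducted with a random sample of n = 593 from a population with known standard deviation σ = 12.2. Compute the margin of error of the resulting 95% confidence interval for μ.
Margin of error = 0.98

Margin of error = z* · σ/√n
= 1.960 · 12.2/√593
= 1.960 · 12.2/24.3516
= 0.98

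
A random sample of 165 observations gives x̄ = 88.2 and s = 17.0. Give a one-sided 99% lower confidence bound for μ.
μ ≥ 85.09

Lower bound (one-sided):
t* = 2.349 (one-sided for 99%)
Lower bound = x̄ - t* · s/√n = 88.2 - 2.349 · 17.0/√165 = 85.09

We are 99% confident that μ ≥ 85.09.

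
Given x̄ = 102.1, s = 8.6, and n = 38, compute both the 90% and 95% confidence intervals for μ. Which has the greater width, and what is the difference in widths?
95% CI is wider by 0.94

df = 37
90% CI: t* = 1.687, (99.75, 104.45), width = 2 · t* · s/√n = 4.71
95% CI: t* = 2.026, (99.27, 104.93), width = 2 · t* · s/√n = 5.65

The 95% CI is wider by 5.65 - 4.71 = 0.94.
Higher confidence requires a wider interval.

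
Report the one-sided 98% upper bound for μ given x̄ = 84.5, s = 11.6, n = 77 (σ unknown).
μ ≤ 87.26

Upper bound (one-sided):
t* = 2.090 (one-sided for 98%)
Upper bound = x̄ + t* · s/√n = 84.5 + 2.090 · 11.6/√77 = 87.26

We are 98% confident that μ ≤ 87.26.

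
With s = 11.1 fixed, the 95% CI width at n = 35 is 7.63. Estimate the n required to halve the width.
n ≈ 140

CI width ∝ 1/√n
To reduce width by factor 2, need √n to grow by 2 → need 2² = 4 times as many samples.

Current: n = 35, width = 7.63
New: n = 140, width ≈ 3.71

Width reduced by factor of 7.63/3.71 = 2.06.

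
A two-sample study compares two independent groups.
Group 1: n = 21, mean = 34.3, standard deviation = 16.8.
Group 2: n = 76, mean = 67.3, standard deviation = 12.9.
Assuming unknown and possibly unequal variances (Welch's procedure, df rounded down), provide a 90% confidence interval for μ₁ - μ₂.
(-39.74, -26.26)

Difference: x̄₁ - x̄₂ = -33.00
SE = √(s₁²/n₁ + s₂²/n₂) = √(16.8²/21 + 12.9²/76) = 3.9534
df = 26.86 → 26 (Welch–Satterthwaite, rounded down)
t* = 1.706

CI: -33.00 ± 1.706 · 3.9534 = -33.00 ± 6.74 = (-39.74, -26.26)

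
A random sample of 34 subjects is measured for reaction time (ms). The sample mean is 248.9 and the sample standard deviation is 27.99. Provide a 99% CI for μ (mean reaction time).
(235.78, 262.02)

t-interval (σ unknown):
df = n - 1 = 33
t* = 2.733 for 99% confidence

Margin of error = t* · s/√n = 2.733 · 27.99/√34 = 13.12

CI: (235.78, 262.02)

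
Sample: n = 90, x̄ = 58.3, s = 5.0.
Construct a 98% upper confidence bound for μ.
μ ≤ 59.40

Upper bound (one-sided):
t* = 2.084 (one-sided for 98%)
Upper bound = x̄ + t* · s/√n = 58.3 + 2.084 · 5.0/√90 = 59.40

We are 98% confident that μ ≤ 59.40.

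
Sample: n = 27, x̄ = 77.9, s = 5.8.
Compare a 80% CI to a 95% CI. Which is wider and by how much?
95% CI is wider by 1.65

df = 26
80% CI: t* = 1.315, (76.43, 79.37), width = 2 · t* · s/√n = 2.94
95% CI: t* = 2.056, (75.61, 80.19), width = 2 · t* · s/√n = 4.59

The 95% CI is wider by 4.59 - 2.94 = 1.65.
Higher confidence requires a wider interval.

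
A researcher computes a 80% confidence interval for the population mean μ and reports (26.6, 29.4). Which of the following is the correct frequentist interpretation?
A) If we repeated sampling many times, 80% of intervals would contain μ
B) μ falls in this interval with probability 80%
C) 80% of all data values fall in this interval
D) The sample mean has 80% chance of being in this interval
A

A) Correct — this is the frequentist long-run coverage interpretation.
B) Wrong — μ is fixed; the randomness lives in the interval, not in μ.
C) Wrong — a CI is about the parameter μ, not individual data values.
D) Wrong — x̄ is observed and sits in the interval by construction.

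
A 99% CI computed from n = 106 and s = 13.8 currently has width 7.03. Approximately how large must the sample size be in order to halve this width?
n ≈ 424

CI width ∝ 1/√n
To reduce width by factor 2, need √n to grow by 2 → need 2² = 4 times as many samples.

Current: n = 106, width = 7.03
New: n = 424, width ≈ 3.47

Width reduced by factor of 7.03/3.47 = 2.03.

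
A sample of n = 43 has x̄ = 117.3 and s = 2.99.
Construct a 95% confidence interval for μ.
(116.38, 118.22)

t-interval (σ unknown):
df = n - 1 = 42
t* = 2.018 for 95% confidence

Margin of error = t* · s/√n = 2.018 · 2.99/√43 = 0.92

CI: (116.38, 118.22)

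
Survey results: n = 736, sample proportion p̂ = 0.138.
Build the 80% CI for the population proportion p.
(0.122, 0.154)

Proportion CI:
SE = √(p̂(1-p̂)/n) = √(0.138 · 0.862 / 736) = 0.01271

z* = 1.282
Margin = z* · SE = 1.282 · 0.01271 = 0.0163

CI: 0.138 ± 0.0163 = (0.122, 0.154)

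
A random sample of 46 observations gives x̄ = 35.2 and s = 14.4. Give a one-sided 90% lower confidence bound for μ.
μ ≥ 32.44

Lower bound (one-sided):
t* = 1.301 (one-sided for 90%)
Lower bound = x̄ - t* · s/√n = 35.2 - 1.301 · 14.4/√46 = 32.44

We are 90% confident that μ ≥ 32.44.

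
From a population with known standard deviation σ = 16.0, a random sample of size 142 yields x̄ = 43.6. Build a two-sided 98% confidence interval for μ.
(40.48, 46.72)

z-interval (σ known):
z* = 2.326 for 98% confidence

Margin of error = z* · σ/√n = 2.326 · 16.0/√142 = 3.12

CI: (43.6 - 3.12, 43.6 + 3.12) = (40.48, 46.72)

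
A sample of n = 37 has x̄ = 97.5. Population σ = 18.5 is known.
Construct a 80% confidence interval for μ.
(93.60, 101.40)

z-interval (σ known):
z* = 1.282 for 80% confidence

Margin of error = z* · σ/√n = 1.282 · 18.5/√37 = 3.90

CI: (97.5 - 3.90, 97.5 + 3.90) = (93.60, 101.40)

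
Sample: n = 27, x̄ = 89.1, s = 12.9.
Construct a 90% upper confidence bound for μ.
μ ≤ 92.36

Upper bound (one-sided):
t* = 1.315 (one-sided for 90%)
Upper bound = x̄ + t* · s/√n = 89.1 + 1.315 · 12.9/√27 = 92.36

We are 90% confident that μ ≤ 92.36.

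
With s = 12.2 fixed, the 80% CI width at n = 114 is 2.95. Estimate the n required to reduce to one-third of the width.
n ≈ 1026

CI width ∝ 1/√n
To reduce width by factor 3, need √n to grow by 3 → need 3² = 9 times as many samples.

Current: n = 114, width = 2.95
New: n = 1026, width ≈ 0.98

Width reduced by factor of 2.95/0.98 = 3.01.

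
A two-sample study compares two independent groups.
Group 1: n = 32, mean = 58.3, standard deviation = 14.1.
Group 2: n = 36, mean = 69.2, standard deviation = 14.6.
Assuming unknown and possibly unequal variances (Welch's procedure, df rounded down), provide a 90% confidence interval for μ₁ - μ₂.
(-16.71, -5.09)

Difference: x̄₁ - x̄₂ = -10.90
SE = √(s₁²/n₁ + s₂²/n₂) = √(14.1²/32 + 14.6²/36) = 3.4834
df = 65.53 → 65 (Welch–Satterthwaite, rounded down)
t* = 1.669

CI: -10.90 ± 1.669 · 3.4834 = -10.90 ± 5.81 = (-16.71, -5.09)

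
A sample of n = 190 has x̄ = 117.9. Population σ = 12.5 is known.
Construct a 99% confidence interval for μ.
(115.56, 120.24)

z-interval (σ known):
z* = 2.576 for 99% confidence

Margin of error = z* · σ/√n = 2.576 · 12.5/√190 = 2.34

CI: (117.9 - 2.34, 117.9 + 2.34) = (115.56, 120.24)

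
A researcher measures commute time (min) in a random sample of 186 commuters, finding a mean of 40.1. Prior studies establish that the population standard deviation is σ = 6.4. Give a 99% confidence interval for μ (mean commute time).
(38.89, 41.31)

z-interval (σ known):
z* = 2.576 for 99% confidence

Margin of error = z* · σ/√n = 2.576 · 6.4/√186 = 1.21

CI: (40.1 - 1.21, 40.1 + 1.21) = (38.89, 41.31)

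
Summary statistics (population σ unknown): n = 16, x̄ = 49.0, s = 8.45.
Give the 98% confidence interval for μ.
(43.50, 54.50)

t-interval (σ unknown):
df = n - 1 = 15
t* = 2.602 for 98% confidence

Margin of error = t* · s/√n = 2.602 · 8.45/√16 = 5.50

CI: (43.50, 54.50)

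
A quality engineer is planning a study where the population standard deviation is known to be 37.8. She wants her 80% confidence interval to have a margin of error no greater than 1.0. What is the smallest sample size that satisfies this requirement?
n ≥ 2349

For margin E ≤ 1.0:
n ≥ (z* · σ / E)²
n ≥ (1.282 · 37.8 / 1.0)²
n ≥ 2348.33

Minimum n = 2349 (rounding up)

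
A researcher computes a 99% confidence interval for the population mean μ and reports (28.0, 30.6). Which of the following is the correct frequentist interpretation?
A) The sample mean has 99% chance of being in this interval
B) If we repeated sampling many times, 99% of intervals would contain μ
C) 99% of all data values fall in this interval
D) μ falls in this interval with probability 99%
B

A) Wrong — x̄ is observed and sits in the interval by construction.
B) Correct — this is the frequentist long-run coverage interpretation.
C) Wrong — a CI is about the parameter μ, not individual data values.
D) Wrong — μ is fixed; the randomness lives in the interval, not in μ.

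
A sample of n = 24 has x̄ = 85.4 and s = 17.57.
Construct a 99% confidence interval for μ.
(75.33, 95.47)

t-interval (σ unknown):
df = n - 1 = 23
t* = 2.807 for 99% confidence

Margin of error = t* · s/√n = 2.807 · 17.57/√24 = 10.07

CI: (75.33, 95.47)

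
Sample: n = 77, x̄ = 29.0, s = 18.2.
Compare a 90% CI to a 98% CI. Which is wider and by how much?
98% CI is wider by 2.95

df = 76
90% CI: t* = 1.665, (25.55, 32.45), width = 2 · t* · s/√n = 6.91
98% CI: t* = 2.376, (24.07, 33.93), width = 2 · t* · s/√n = 9.86

The 98% CI is wider by 9.86 - 6.91 = 2.95.
Higher confidence requires a wider interval.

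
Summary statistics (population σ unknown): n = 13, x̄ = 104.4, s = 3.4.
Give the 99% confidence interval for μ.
(101.52, 107.28)

t-interval (σ unknown):
df = n - 1 = 12
t* = 3.055 for 99% confidence

Margin of error = t* · s/√n = 3.055 · 3.4/√13 = 2.88

CI: (101.52, 107.28)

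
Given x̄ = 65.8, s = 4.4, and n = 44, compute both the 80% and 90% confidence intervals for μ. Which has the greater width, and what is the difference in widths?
90% CI is wider by 0.50

df = 43
80% CI: t* = 1.302, (64.94, 66.66), width = 2 · t* · s/√n = 1.73
90% CI: t* = 1.681, (64.68, 66.92), width = 2 · t* · s/√n = 2.23

The 90% CI is wider by 2.23 - 1.73 = 0.50.
Higher confidence requires a wider interval.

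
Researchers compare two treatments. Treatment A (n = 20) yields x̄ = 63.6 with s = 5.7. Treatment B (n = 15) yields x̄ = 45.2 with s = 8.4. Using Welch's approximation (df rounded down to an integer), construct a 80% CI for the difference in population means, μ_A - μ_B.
(15.08, 21.72)

Difference: x̄₁ - x̄₂ = 18.40
SE = √(s₁²/n₁ + s₂²/n₂) = √(5.7²/20 + 8.4²/15) = 2.5157
df = 23.29 → 23 (Welch–Satterthwaite, rounded down)
t* = 1.319

CI: 18.40 ± 1.319 · 2.5157 = 18.40 ± 3.32 = (15.08, 21.72)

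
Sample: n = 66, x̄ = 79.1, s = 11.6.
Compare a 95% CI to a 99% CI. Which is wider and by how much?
99% CI is wider by 1.88

df = 65
95% CI: t* = 1.997, (76.25, 81.95), width = 2 · t* · s/√n = 5.70
99% CI: t* = 2.654, (75.31, 82.89), width = 2 · t* · s/√n = 7.58

The 99% CI is wider by 7.58 - 5.70 = 1.88.
Higher confidence requires a wider interval.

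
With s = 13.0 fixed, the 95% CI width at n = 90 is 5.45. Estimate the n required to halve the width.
n ≈ 360

CI width ∝ 1/√n
To reduce width by factor 2, need √n to grow by 2 → need 2² = 4 times as many samples.

Current: n = 90, width = 5.45
New: n = 360, width ≈ 2.70

Width reduced by factor of 5.45/2.70 = 2.02.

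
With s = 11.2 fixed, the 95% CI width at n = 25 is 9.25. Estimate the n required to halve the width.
n ≈ 100

CI width ∝ 1/√n
To reduce width by factor 2, need √n to grow by 2 → need 2² = 4 times as many samples.

Current: n = 25, width = 9.25
New: n = 100, width ≈ 4.44

Width reduced by factor of 9.25/4.44 = 2.08.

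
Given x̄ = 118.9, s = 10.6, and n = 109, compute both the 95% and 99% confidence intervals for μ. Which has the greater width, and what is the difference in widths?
99% CI is wider by 1.30

df = 108
95% CI: t* = 1.982, (116.89, 120.91), width = 2 · t* · s/√n = 4.02
99% CI: t* = 2.622, (116.24, 121.56), width = 2 · t* · s/√n = 5.32

The 99% CI is wider by 5.32 - 4.02 = 1.30.
Higher confidence requires a wider interval.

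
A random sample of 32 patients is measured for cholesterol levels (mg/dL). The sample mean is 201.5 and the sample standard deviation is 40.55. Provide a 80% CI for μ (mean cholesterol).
(192.12, 210.88)

t-interval (σ unknown):
df = n - 1 = 31
t* = 1.309 for 80% confidence

Margin of error = t* · s/√n = 1.309 · 40.55/√32 = 9.38

CI: (192.12, 210.88)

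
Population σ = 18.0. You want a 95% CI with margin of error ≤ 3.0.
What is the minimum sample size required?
n ≥ 139

For margin E ≤ 3.0:
n ≥ (z* · σ / E)²
n ≥ (1.960 · 18.0 / 3.0)²
n ≥ 138.30

Minimum n = 139 (rounding up)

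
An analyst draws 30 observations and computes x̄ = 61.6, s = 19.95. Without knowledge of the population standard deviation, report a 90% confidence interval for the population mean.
(55.41, 67.79)

t-interval (σ unknown):
df = n - 1 = 29
t* = 1.699 for 90% confidence

Margin of error = t* · s/√n = 1.699 · 19.95/√30 = 6.19

CI: (55.41, 67.79)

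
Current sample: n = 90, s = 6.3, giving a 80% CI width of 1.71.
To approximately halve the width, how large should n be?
n ≈ 360

CI width ∝ 1/√n
To reduce width by factor 2, need √n to grow by 2 → need 2² = 4 times as many samples.

Current: n = 90, width = 1.71
New: n = 360, width ≈ 0.85

Width reduced by factor of 1.71/0.85 = 2.01.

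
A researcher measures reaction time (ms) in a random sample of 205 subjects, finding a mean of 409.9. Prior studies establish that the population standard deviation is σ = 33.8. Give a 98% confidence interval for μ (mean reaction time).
(404.41, 415.39)

z-interval (σ known):
z* = 2.326 for 98% confidence

Margin of error = z* · σ/√n = 2.326 · 33.8/√205 = 5.49

CI: (409.9 - 5.49, 409.9 + 5.49) = (404.41, 415.39)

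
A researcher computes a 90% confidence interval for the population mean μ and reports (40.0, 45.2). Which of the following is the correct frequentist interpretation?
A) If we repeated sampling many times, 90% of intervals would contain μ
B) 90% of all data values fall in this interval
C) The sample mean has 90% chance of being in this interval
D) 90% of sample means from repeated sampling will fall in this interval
A

A) Correct — this is the frequentist long-run coverage interpretation.
B) Wrong — a CI is about the parameter μ, not individual data values.
C) Wrong — x̄ is observed and sits in the interval by construction.
D) Wrong — coverage applies to intervals containing μ, not to future x̄ values.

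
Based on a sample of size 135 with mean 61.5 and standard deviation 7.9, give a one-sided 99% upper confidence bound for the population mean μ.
μ ≤ 63.10

Upper bound (one-sided):
t* = 2.354 (one-sided for 99%)
Upper bound = x̄ + t* · s/√n = 61.5 + 2.354 · 7.9/√135 = 63.10

We are 99% confident that μ ≤ 63.10.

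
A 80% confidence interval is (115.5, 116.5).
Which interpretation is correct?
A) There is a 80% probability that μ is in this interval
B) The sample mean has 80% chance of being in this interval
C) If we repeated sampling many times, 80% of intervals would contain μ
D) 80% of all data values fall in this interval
C

A) Wrong — μ is fixed; the randomness lives in the interval, not in μ.
B) Wrong — x̄ is observed and sits in the interval by construction.
C) Correct — this is the frequentist long-run coverage interpretation.
D) Wrong — a CI is about the parameter μ, not individual data values.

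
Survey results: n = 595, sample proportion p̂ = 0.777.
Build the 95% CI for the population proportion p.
(0.744, 0.810)

Proportion CI:
SE = √(p̂(1-p̂)/n) = √(0.777 · 0.223 / 595) = 0.01706

z* = 1.960
Margin = z* · SE = 1.960 · 0.01706 = 0.0334

CI: 0.777 ± 0.0334 = (0.744, 0.810)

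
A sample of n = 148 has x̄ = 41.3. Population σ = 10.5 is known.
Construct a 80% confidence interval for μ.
(40.19, 42.41)

z-interval (σ known):
z* = 1.282 for 80% confidence

Margin of error = z* · σ/√n = 1.282 · 10.5/√148 = 1.11

CI: (41.3 - 1.11, 41.3 + 1.11) = (40.19, 42.41)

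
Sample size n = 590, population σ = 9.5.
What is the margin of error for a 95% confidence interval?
Margin of error = 0.77

Margin of error = z* · σ/√n
= 1.960 · 9.5/√590
= 1.960 · 9.5/24.2899
= 0.77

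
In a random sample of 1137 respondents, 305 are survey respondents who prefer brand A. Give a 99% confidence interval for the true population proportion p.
(0.234, 0.302)

Proportion CI:
p̂ = 305/1137 = 0.26825
SE = √(p̂(1-p̂)/n) = √(0.26825 · 0.73175 / 1137) = 0.01314

z* = 2.576
Margin = z* · SE = 2.576 · 0.01314 = 0.0338

CI: 0.26825 ± 0.0338 = (0.234, 0.302)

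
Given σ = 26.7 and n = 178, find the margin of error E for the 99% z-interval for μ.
Margin of error = 5.16

Margin of error = z* · σ/√n
= 2.576 · 26.7/√178
= 2.576 · 26.7/13.3417
= 5.16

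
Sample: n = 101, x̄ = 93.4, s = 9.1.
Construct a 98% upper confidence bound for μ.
μ ≤ 95.28

Upper bound (one-sided):
t* = 2.081 (one-sided for 98%)
Upper bound = x̄ + t* · s/√n = 93.4 + 2.081 · 9.1/√101 = 95.28

We are 98% confident that μ ≤ 95.28.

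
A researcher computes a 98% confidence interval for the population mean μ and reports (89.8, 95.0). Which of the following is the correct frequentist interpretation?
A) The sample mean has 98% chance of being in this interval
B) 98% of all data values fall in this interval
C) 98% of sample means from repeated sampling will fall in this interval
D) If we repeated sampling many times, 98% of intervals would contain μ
D

A) Wrong — x̄ is observed and sits in the interval by construction.
B) Wrong — a CI is about the parameter μ, not individual data values.
C) Wrong — coverage applies to intervals containing μ, not to future x̄ values.
D) Correct — this is the frequentist long-run coverage interpretation.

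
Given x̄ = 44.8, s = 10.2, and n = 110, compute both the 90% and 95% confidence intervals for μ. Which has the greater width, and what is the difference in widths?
95% CI is wider by 0.63

df = 109
90% CI: t* = 1.659, (43.19, 46.41), width = 2 · t* · s/√n = 3.23
95% CI: t* = 1.982, (42.87, 46.73), width = 2 · t* · s/√n = 3.86

The 95% CI is wider by 3.86 - 3.23 = 0.63.
Higher confidence requires a wider interval.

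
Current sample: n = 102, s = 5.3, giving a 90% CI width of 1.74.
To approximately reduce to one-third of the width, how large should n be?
n ≈ 918

CI width ∝ 1/√n
To reduce width by factor 3, need √n to grow by 3 → need 3² = 9 times as many samples.

Current: n = 102, width = 1.74
New: n = 918, width ≈ 0.58

Width reduced by factor of 1.74/0.58 = 3.00.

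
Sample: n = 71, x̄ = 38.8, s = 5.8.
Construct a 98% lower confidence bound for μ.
μ ≥ 37.36

Lower bound (one-sided):
t* = 2.093 (one-sided for 98%)
Lower bound = x̄ - t* · s/√n = 38.8 - 2.093 · 5.8/√71 = 37.36

We are 98% confident that μ ≥ 37.36.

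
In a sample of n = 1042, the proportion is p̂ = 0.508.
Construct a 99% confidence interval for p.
(0.468, 0.548)

Proportion CI:
SE = √(p̂(1-p̂)/n) = √(0.508 · 0.492 / 1042) = 0.01549

z* = 2.576
Margin = z* · SE = 2.576 · 0.01549 = 0.0399

CI: 0.508 ± 0.0399 = (0.468, 0.548)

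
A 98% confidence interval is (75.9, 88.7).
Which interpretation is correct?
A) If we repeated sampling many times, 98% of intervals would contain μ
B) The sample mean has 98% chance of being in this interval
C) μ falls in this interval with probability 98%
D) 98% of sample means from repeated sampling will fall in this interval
A

A) Correct — this is the frequentist long-run coverage interpretation.
B) Wrong — x̄ is observed and sits in the interval by construction.
C) Wrong — μ is fixed; the randomness lives in the interval, not in μ.
D) Wrong — coverage applies to intervals containing μ, not to future x̄ values.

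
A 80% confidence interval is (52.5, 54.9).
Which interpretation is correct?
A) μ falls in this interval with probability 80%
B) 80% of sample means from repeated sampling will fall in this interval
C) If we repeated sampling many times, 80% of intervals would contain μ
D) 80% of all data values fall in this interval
C

A) Wrong — μ is fixed; the randomness lives in the interval, not in μ.
B) Wrong — coverage applies to intervals containing μ, not to future x̄ values.
C) Correct — this is the frequentist long-run coverage interpretation.
D) Wrong — a CI is about the parameter μ, not individual data values.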